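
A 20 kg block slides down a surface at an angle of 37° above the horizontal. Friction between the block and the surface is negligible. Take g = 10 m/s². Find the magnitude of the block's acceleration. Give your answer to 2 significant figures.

Resolving the weight along the incline: the component pulling the block down the slope is mg sin 37° = 20 × 10 × 0.6018 = 120.360 N, and the normal force is N = mg cos 37° = 20 × 10 × 0.7986 = 159.720 N.
With no friction the net force along the incline is 120.360 N, so a = g sin 37° = 120.360 / 20 = 6.0180 m/s².

6.0 m/s²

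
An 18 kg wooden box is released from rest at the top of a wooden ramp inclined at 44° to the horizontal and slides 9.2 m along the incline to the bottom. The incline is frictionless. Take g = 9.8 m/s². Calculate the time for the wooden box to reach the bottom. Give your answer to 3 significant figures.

The weight component along the incline is mg sin 44° = 122.538 N and the normal force is N = mg cos 44° = 126.892 N.
With no friction, a = g sin 44° = 6.8077 m/s².
Starting from rest, L = ½at², so t = √(2L/a) = √(2 × 9.2 / 6.8077) = 1.6440 s.

1.64 s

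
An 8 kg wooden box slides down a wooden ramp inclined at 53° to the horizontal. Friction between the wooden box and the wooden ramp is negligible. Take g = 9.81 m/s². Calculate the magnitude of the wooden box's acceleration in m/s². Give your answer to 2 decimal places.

7.83 m/s²

Resolving the weight along the incline: the component pulling the wooden box down the slope is mg sin 53° = 8 × 9.81 × 0.7986 = 62.674 N, and the normal force is N = mg cos 53° = 8 × 9.81 × 0.6018 = 47.229 N.
With no friction the net force along the incline is 62.674 N, so a = g sin 53° = 62.674 / 8 = 7.8342 m/s².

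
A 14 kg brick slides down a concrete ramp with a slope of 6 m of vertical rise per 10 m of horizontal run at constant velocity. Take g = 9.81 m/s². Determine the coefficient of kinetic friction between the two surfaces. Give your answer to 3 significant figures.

0.600

At constant velocity the net force along the incline is zero: mg sin 30.96° = μ mg cos 30.96°.
So μ = tan 30.96° = 0.5145 / 0.8575 = 0.6000.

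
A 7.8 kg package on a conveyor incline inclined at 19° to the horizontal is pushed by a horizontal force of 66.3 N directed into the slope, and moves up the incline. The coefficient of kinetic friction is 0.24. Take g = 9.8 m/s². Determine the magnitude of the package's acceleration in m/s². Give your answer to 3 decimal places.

1.958 m/s²

The horizontal push has components F cos 19° = 66.3 × 0.9455 = 62.687 N up the incline and F sin 19° = 66.3 × 0.3256 = 21.587 N pressing into the surface.
The normal force is therefore N = mg cos 19° + F sin 19° = 72.274 + 21.587 = 93.861 N, and kinetic friction down the slope is μN = 0.24 × 93.861 = 22.527 N.
Along the incline: F cos 19° − mg sin 19° − μN = ma, so 62.687 − 24.889 − 22.527 = 7.8 a, giving a = 1.9578 m/s².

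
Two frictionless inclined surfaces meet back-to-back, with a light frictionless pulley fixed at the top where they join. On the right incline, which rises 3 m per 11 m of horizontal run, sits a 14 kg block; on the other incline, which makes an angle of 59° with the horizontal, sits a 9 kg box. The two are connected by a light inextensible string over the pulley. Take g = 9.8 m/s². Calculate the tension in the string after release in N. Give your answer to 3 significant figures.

60.1 N

Resolve each weight along its own incline: the 14 kg mass has component 14 × 9.8 × sin 15.26° = 36.100 N down its slope, and the 9 kg mass has 9 × 9.8 × sin 59° = 75.602 N down its slope.
The 9 kg side's 75.602 N exceeds the other side's 36.100 N, so that mass slides down and the 14 kg mass slides up. Taking that direction as positive, Newton's second law for the whole system gives 75.602 − 36.100 = (14 + 9) a, so a = 39.502 / 23 = 1.7175 m/s².
For the 14 kg mass (up-slope positive): T − 36.100 = 14 × 1.7175, so T = 60.145 N.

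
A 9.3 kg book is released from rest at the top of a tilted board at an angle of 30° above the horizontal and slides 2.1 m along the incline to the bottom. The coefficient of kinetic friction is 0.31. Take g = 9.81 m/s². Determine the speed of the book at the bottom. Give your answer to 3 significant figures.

The weight component along the incline is mg sin 30° = 45.617 N and the normal force is N = mg cos 30° = 79.010 N.
Friction up the slope is f = μN = 0.31 × 79.010 = 24.493 N, so the net downslope force is 45.617 − 24.493 = 21.124 N and a = 21.124 / 9.3 = 2.2714 m/s².
Starting from rest over a distance of 2.1 m, v² = 2aL = 2 × 2.2714 × 2.1 = 9.5399, so v = 3.0887 m/s.

3.09 m/s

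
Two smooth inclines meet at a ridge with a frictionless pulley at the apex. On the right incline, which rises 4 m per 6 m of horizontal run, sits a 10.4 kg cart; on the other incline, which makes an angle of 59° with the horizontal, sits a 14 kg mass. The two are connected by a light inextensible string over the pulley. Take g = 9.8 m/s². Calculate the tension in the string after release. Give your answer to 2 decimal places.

Resolve each weight along its own incline: the 10.4 kg mass has component 10.4 × 9.8 × sin 33.69° = 56.535 N down its slope, and the 14 kg mass has 14 × 9.8 × sin 59° = 117.603 N down its slope.
The 14 kg side's 117.603 N exceeds the other side's 56.535 N, so that mass slides down and the 10.4 kg mass slides up. Taking that direction as positive, Newton's second law for the whole system gives 117.603 − 56.535 = (10.4 + 14) a, so a = 61.068 / 24.4 = 2.5028 m/s².
For the 10.4 kg mass (up-slope positive): T − 56.535 = 10.4 × 2.5028, so T = 82.564 N.

82.56 N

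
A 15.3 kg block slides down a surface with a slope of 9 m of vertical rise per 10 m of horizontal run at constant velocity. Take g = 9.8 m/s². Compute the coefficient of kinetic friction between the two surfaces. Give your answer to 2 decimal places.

At constant velocity the net force along the incline is zero: mg sin 41.99° = μ mg cos 41.99°.
So μ = tan 41.99° = 0.6690 / 0.7433 = 0.9000.

0.90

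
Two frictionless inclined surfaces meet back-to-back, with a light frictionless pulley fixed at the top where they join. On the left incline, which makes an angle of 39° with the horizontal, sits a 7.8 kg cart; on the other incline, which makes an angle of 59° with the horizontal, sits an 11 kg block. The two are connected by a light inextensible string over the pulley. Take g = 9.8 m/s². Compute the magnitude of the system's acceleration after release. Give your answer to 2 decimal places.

Resolve each weight along its own incline: the 7.8 kg mass has component 7.8 × 9.8 × sin 39° = 48.105 N down its slope, and the 11 kg mass has 11 × 9.8 × sin 59° = 92.403 N down its slope.
The 11 kg side's 92.403 N exceeds the other side's 48.105 N, so that mass slides down and the 7.8 kg mass slides up. Taking that direction as positive, Newton's second law for the whole system gives 92.403 − 48.105 = (7.8 + 11) a, so a = 44.298 / 18.8 = 2.3563 m/s².

2.36 m/s²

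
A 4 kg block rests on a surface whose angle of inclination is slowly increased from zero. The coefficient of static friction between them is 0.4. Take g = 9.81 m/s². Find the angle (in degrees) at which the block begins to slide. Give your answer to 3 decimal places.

At the threshold of sliding, static friction is at its maximum μ_s N and exactly balances the weight component along the incline: mg sin θ = μ_s mg cos θ.
Hence tan θ = μ_s = 0.4, so θ = arctan(0.4) = 21.8014°.

21.801°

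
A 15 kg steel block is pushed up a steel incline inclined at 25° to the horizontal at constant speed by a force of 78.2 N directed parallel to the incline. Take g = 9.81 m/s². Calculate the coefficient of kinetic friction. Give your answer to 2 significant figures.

0.12

At constant speed ΣF = 0 along the incline. The applied 78.2 N acts up the slope; the weight component mg sin 25° = 62.188 N and kinetic friction μN both act down the slope.
So 78.2 = 62.188 + μ × 133.363, giving μ = (78.2 − 62.188) / 133.363 = 0.1201.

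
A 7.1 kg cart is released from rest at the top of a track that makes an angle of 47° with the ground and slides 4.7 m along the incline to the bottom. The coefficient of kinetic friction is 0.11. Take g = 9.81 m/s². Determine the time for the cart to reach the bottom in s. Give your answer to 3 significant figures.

The weight component along the incline is mg sin 47° = 50.940 N and the normal force is N = mg cos 47° = 47.502 N.
Friction up the slope is f = μN = 0.11 × 47.502 = 5.225 N, so the net downslope force is 50.940 − 5.225 = 45.715 N and a = 45.715 / 7.1 = 6.4387 m/s².
Starting from rest, L = ½at², so t = √(2L/a) = √(2 × 4.7 / 6.4387) = 1.2083 s.

1.21 s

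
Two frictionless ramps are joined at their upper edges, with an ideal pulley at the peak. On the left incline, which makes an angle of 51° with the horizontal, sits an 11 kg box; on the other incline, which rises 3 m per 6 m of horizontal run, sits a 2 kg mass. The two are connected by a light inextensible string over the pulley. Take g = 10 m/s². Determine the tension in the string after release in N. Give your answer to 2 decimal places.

Resolve each weight along its own incline: the 11 kg mass has component 11 × 10 × sin 51° = 85.486 N down its slope, and the 2 kg mass has 2 × 10 × sin 26.57° = 8.944 N down its slope.
The 11 kg side's 85.486 N exceeds the other side's 8.944 N, so that mass slides down and the 2 kg mass slides up. Taking that direction as positive, Newton's second law for the whole system gives 85.486 − 8.944 = (11 + 2) a, so a = 76.542 / 13 = 5.8878 m/s².
For the 2 kg mass (up-slope positive): T − 8.944 = 2 × 5.8878, so T = 20.720 N.

20.72 N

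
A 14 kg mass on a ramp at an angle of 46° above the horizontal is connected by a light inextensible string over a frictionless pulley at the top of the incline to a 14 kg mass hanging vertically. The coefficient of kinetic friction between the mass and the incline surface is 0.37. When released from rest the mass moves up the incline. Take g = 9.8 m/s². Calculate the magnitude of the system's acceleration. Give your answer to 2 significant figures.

For the mass on the incline: the weight component along the slope is m₁g sin 46° = 14 × 9.8 × 0.7193 = 98.688 N and the normal force is N = m₁g cos 46° = 95.307 N.
Kinetic friction opposes the mass's motion up the incline: f = μN = 0.37 × 95.307 = 35.264 N acting down the slope.
Newton's second law for the mass (up-slope positive): T − 98.688 − 35.264 = 14 a. For the hanging mass (downward positive): 14 × 9.8 − T = 14 a.
Adding the two equations eliminates T: 3.248 = 28 a, so a = 0.1160 m/s².

0.12 m/s²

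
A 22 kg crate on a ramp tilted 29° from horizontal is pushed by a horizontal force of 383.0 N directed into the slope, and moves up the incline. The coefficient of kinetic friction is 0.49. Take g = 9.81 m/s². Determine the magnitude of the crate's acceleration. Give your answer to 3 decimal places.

The horizontal push has components F cos 29° = 383.0 × 0.8746 = 334.972 N up the incline and F sin 29° = 383.0 × 0.4848 = 185.678 N pressing into the surface.
The normal force is therefore N = mg cos 29° + F sin 29° = 188.756 + 185.678 = 374.434 N, and kinetic friction down the slope is μN = 0.49 × 374.434 = 183.473 N.
Along the incline: F cos 29° − mg sin 29° − μN = ma, so 334.972 − 104.630 − 183.473 = 22 a, giving a = 2.1304 m/s².

2.130 m/s²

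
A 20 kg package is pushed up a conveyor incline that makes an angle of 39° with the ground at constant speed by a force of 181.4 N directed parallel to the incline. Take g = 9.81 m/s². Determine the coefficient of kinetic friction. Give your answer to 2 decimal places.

0.38

At constant speed ΣF = 0 along the incline. The applied 181.4 N acts up the slope; the weight component mg sin 39° = 123.473 N and kinetic friction μN both act down the slope.
So 181.4 = 123.473 + μ × 152.476, giving μ = (181.4 − 123.473) / 152.476 = 0.3799.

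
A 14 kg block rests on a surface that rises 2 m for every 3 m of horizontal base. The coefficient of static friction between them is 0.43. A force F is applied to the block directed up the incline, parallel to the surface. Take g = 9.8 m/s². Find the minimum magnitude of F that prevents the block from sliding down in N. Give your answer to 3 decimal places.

The normal force is N = mg cos 33.69° = 114.157 N. With F at its minimum the block is on the verge of sliding down, so static friction is at its maximum μ_s N = 0.43 × 114.157 = 49.088 N and acts up the slope.
Equilibrium along the incline: F + μ_s N = mg sin 33.69°, so F = 76.105 − 49.088 = 27.017 N.

27.017 N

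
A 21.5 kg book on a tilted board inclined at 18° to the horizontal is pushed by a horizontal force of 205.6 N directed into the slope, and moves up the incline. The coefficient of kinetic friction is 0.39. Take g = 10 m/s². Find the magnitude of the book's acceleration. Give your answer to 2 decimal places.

1.14 m/s²

The horizontal push has components F cos 18° = 205.6 × 0.9511 = 195.546 N up the incline and F sin 18° = 205.6 × 0.3090 = 63.530 N pressing into the surface.
The normal force is therefore N = mg cos 18° + F sin 18° = 204.486 + 63.530 = 268.016 N, and kinetic friction down the slope is μN = 0.39 × 268.016 = 104.526 N.
Along the incline: F cos 18° − mg sin 18° − μN = ma, so 195.546 − 66.435 − 104.526 = 21.5 a, giving a = 1.1435 m/s².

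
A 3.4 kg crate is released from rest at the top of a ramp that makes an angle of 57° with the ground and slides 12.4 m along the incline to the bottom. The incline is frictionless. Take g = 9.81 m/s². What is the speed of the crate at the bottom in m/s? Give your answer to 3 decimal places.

The weight component along the incline is mg sin 57° = 27.973 N and the normal force is N = mg cos 57° = 18.166 N.
With no friction, a = g sin 57° = 8.2274 m/s².
Starting from rest over a distance of 12.4 m, v² = 2aL = 2 × 8.2274 × 12.4 = 204.0395, so v = 14.2842 m/s.

14.284 m/s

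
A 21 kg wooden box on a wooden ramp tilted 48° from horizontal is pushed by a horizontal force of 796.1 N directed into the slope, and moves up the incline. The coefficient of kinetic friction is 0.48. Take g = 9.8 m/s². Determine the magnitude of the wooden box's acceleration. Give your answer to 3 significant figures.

The horizontal push has components F cos 48° = 796.1 × 0.6691 = 532.671 N up the incline and F sin 48° = 796.1 × 0.7431 = 591.582 N pressing into the surface.
The normal force is therefore N = mg cos 48° + F sin 48° = 137.701 + 591.582 = 729.283 N, and kinetic friction down the slope is μN = 0.48 × 729.283 = 350.056 N.
Along the incline: F cos 48° − mg sin 48° − μN = ma, so 532.671 − 152.930 − 350.056 = 21 a, giving a = 1.4136 m/s².

1.41 m/s²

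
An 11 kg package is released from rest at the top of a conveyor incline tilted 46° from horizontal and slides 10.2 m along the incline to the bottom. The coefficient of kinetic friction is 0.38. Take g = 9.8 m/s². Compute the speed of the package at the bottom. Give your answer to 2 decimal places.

9.54 m/s

The weight component along the incline is mg sin 46° = 77.545 N and the normal force is N = mg cos 46° = 74.884 N.
Friction up the slope is f = μN = 0.38 × 74.884 = 28.456 N, so the net downslope force is 77.545 − 28.456 = 49.089 N and a = 49.089 / 11 = 4.4626 m/s².
Starting from rest over a distance of 10.2 m, v² = 2aL = 2 × 4.4626 × 10.2 = 91.0370, so v = 9.5413 m/s.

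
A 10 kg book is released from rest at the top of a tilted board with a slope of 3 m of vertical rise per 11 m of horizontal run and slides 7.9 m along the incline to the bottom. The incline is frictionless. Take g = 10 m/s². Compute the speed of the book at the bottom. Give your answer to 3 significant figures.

The weight component along the incline is mg sin 15.26° = 26.312 N and the normal force is N = mg cos 15.26° = 96.476 N.
With no friction, a = g sin 15.26° = 2.6312 m/s².
Starting from rest over a distance of 7.9 m, v² = 2aL = 2 × 2.6312 × 7.9 = 41.5730, so v = 6.4477 m/s.

6.45 m/s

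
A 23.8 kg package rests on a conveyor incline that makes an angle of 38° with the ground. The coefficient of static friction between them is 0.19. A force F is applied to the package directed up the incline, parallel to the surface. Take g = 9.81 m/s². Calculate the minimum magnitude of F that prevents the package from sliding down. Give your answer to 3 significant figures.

The normal force is N = mg cos 38° = 183.983 N. With F at its minimum the package is on the verge of sliding down, so static friction is at its maximum μ_s N = 0.19 × 183.983 = 34.957 N and acts up the slope.
Equilibrium along the incline: F + μ_s N = mg sin 38°, so F = 143.743 − 34.957 = 108.786 N.

109 N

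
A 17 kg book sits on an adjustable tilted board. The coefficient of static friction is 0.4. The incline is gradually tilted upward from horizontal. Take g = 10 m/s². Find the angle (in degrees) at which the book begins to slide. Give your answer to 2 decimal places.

At the threshold of sliding, static friction is at its maximum μ_s N and exactly balances the weight component along the incline: mg sin θ = μ_s mg cos θ.
Hence tan θ = μ_s = 0.4, so θ = arctan(0.4) = 21.8014°.

21.80°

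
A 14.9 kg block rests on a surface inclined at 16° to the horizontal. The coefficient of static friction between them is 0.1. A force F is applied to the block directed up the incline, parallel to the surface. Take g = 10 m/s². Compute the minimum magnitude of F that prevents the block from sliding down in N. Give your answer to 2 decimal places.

The normal force is N = mg cos 16° = 143.228 N. With F at its minimum the block is on the verge of sliding down, so static friction is at its maximum μ_s N = 0.1 × 143.228 = 14.323 N and acts up the slope.
Equilibrium along the incline: F + μ_s N = mg sin 16°, so F = 41.070 − 14.323 = 26.747 N.

26.75 N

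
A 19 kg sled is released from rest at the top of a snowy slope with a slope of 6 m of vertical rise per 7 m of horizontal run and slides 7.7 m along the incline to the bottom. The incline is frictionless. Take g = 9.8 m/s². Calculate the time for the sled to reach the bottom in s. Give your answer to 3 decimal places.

1.554 s

The weight component along the incline is mg sin 40.60° = 121.177 N and the normal force is N = mg cos 40.60° = 141.374 N.
With no friction, a = g sin 40.60° = 6.3778 m/s².
Starting from rest, L = ½at², so t = √(2L/a) = √(2 × 7.7 / 6.3778) = 1.5539 s.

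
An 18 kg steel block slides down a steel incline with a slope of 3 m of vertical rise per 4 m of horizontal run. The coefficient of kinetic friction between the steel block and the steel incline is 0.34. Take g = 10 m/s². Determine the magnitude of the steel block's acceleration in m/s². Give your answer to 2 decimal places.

3.28 m/s²

Resolving the weight along the incline: the component pulling the steel block down the slope is mg sin 36.87° = 18 × 10 × 0.6000 = 108.000 N, and the normal force is N = mg cos 36.87° = 18 × 10 × 0.8000 = 144.000 N.
Kinetic friction acts up the slope with magnitude f = μN = 0.34 × 144.000 = 48.960 N.
Net force along the incline is 108.000 − 48.960 = 59.040 N, so a = 59.040 / 18 = 3.2800 m/s².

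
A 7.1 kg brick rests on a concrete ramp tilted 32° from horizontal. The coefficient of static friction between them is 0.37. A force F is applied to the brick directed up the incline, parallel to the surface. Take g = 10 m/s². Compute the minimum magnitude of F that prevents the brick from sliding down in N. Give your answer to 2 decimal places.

The normal force is N = mg cos 32° = 60.211 N. With F at its minimum the brick is on the verge of sliding down, so static friction is at its maximum μ_s N = 0.37 × 60.211 = 22.278 N and acts up the slope.
Equilibrium along the incline: F + μ_s N = mg sin 32°, so F = 37.624 − 22.278 = 15.346 N.

15.35 N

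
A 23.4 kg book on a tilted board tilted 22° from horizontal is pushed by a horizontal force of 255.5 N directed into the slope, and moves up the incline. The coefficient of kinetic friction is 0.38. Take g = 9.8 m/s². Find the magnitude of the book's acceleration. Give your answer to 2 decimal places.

The horizontal push has components F cos 22° = 255.5 × 0.9272 = 236.900 N up the incline and F sin 22° = 255.5 × 0.3746 = 95.710 N pressing into the surface.
The normal force is therefore N = mg cos 22° + F sin 22° = 212.626 + 95.710 = 308.336 N, and kinetic friction down the slope is μN = 0.38 × 308.336 = 117.168 N.
Along the incline: F cos 22° − mg sin 22° − μN = ma, so 236.900 − 85.903 − 117.168 = 23.4 a, giving a = 1.4457 m/s².

1.45 m/s²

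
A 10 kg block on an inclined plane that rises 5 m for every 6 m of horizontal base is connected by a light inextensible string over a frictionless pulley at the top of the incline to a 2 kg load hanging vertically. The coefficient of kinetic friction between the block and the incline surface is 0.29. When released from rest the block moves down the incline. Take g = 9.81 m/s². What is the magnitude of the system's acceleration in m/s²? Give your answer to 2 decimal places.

For the block on the incline: the weight component along the slope is m₁g sin 39.81° = 10 × 9.81 × 0.6402 = 62.804 N and the normal force is N = m₁g cos 39.81° = 75.363 N.
Kinetic friction opposes the block's motion down the incline: f = μN = 0.29 × 75.363 = 21.855 N acting up the slope.
Newton's second law for the block (down-slope positive): 62.804 − 21.855 − T = 10 a. For the hanging load (upward positive): T − 2 × 9.81 = 2 a.
Adding the two equations eliminates T: 21.329 = 12 a, so a = 1.7774 m/s².

1.78 m/s²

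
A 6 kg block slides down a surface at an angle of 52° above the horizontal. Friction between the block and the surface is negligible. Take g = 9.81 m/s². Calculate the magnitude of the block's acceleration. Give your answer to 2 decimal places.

Resolving the weight along the incline: the component pulling the block down the slope is mg sin 52° = 6 × 9.81 × 0.7880 = 46.382 N, and the normal force is N = mg cos 52° = 6 × 9.81 × 0.6157 = 36.240 N.
With no friction the net force along the incline is 46.382 N, so a = g sin 52° = 46.382 / 6 = 7.7303 m/s².

7.73 m/s²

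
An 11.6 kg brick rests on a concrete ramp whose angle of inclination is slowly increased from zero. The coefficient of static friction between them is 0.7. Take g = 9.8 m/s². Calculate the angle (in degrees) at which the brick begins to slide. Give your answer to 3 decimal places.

34.992°

At the threshold of sliding, static friction is at its maximum μ_s N and exactly balances the weight component along the incline: mg sin θ = μ_s mg cos θ.
Hence tan θ = μ_s = 0.7, so θ = arctan(0.7) = 34.9920°.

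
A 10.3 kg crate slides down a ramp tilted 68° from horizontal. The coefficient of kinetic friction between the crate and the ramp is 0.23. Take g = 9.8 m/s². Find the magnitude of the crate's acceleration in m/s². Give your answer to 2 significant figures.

8.2 m/s²

Resolving the weight along the incline: the component pulling the crate down the slope is mg sin 68° = 10.3 × 9.8 × 0.9272 = 93.592 N, and the normal force is N = mg cos 68° = 10.3 × 9.8 × 0.3746 = 37.812 N.
Kinetic friction acts up the slope with magnitude f = μN = 0.23 × 37.812 = 8.697 N.
Net force along the incline is 93.592 − 8.697 = 84.895 N, so a = 84.895 / 10.3 = 8.2422 m/s².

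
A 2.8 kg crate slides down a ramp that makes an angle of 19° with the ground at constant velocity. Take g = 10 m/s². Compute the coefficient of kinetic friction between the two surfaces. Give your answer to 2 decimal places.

0.34

At constant velocity the net force along the incline is zero: mg sin 19° = μ mg cos 19°.
So μ = tan 19° = 0.3256 / 0.9455 = 0.3444.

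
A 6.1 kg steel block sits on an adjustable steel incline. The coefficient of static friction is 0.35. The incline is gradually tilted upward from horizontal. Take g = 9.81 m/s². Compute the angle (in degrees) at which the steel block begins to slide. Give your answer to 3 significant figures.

19.3°

At the threshold of sliding, static friction is at its maximum μ_s N and exactly balances the weight component along the incline: mg sin θ = μ_s mg cos θ.
Hence tan θ = μ_s = 0.35, so θ = arctan(0.35) = 19.2900°.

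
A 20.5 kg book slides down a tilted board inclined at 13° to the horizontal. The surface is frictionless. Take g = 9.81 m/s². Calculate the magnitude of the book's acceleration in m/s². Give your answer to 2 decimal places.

Resolving the weight along the incline: the component pulling the book down the slope is mg sin 13° = 20.5 × 9.81 × 0.2250 = 45.249 N, and the normal force is N = mg cos 13° = 20.5 × 9.81 × 0.9744 = 195.957 N.
With no friction the net force along the incline is 45.249 N, so a = g sin 13° = 45.249 / 20.5 = 2.2073 m/s².

2.21 m/s²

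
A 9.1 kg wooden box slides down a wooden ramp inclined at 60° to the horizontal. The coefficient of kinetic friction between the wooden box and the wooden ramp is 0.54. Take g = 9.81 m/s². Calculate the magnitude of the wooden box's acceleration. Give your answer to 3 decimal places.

Resolving the weight along the incline: the component pulling the wooden box down the slope is mg sin 60° = 9.1 × 9.81 × 0.8660 = 77.309 N, and the normal force is N = mg cos 60° = 9.1 × 9.81 × 0.5000 = 44.636 N.
Kinetic friction acts up the slope with magnitude f = μN = 0.54 × 44.636 = 24.103 N.
Net force along the incline is 77.309 − 24.103 = 53.206 N, so a = 53.206 / 9.1 = 5.8468 m/s².

5.847 m/s²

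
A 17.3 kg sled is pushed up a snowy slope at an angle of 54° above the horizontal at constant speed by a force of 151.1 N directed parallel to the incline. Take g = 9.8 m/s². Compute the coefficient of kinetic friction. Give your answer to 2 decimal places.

At constant speed ΣF = 0 along the incline. The applied 151.1 N acts up the slope; the weight component mg sin 54° = 137.161 N and kinetic friction μN both act down the slope.
So 151.1 = 137.161 + μ × 99.653, giving μ = (151.1 − 137.161) / 99.653 = 0.1399.

0.14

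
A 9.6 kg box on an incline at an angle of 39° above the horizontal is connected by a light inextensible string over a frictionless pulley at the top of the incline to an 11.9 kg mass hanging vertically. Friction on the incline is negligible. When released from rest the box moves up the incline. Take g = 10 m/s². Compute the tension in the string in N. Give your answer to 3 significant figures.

86.6 N

For the box on the incline: the weight component along the slope is m₁g sin 39° = 9.6 × 10 × 0.6293 = 60.413 N and the normal force is N = m₁g cos 39° = 74.606 N.
Newton's second law for the box (up-slope positive): T − 60.413 = 9.6 a. For the hanging mass (downward positive): 11.9 × 10 − T = 11.9 a.
Adding the two equations eliminates T: 58.587 = 21.5 a, so a = 2.7250 m/s².
Then from the hanging mass's equation, T = 11.9 × (10 − 2.7250) = 86.573 N.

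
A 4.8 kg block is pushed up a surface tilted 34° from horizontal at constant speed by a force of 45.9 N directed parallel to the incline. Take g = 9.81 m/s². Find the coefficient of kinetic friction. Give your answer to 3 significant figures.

At constant speed ΣF = 0 along the incline. The applied 45.9 N acts up the slope; the weight component mg sin 34° = 26.331 N and kinetic friction μN both act down the slope.
So 45.9 = 26.331 + μ × 39.038, giving μ = (45.9 − 26.331) / 39.038 = 0.5013.

0.501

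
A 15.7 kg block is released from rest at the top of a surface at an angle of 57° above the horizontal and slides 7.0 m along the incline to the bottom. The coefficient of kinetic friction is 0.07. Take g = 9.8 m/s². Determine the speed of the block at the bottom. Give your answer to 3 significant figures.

The weight component along the incline is mg sin 57° = 129.038 N and the normal force is N = mg cos 57° = 83.798 N.
Friction up the slope is f = μN = 0.07 × 83.798 = 5.866 N, so the net downslope force is 129.038 − 5.866 = 123.172 N and a = 123.172 / 15.7 = 7.8454 m/s².
Starting from rest over a distance of 7.0 m, v² = 2aL = 2 × 7.8454 × 7.0 = 109.8356, so v = 10.4802 m/s.

10.5 m/s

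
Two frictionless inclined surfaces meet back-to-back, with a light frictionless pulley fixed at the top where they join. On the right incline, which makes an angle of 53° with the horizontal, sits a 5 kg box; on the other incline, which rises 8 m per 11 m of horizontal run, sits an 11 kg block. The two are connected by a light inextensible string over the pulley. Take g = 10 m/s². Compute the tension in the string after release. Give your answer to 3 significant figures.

Resolve each weight along its own incline: the 5 kg mass has component 5 × 10 × sin 53° = 39.932 N down its slope, and the 11 kg mass has 11 × 10 × sin 36.03° = 64.699 N down its slope.
The 11 kg side's 64.699 N exceeds the other side's 39.932 N, so that mass slides down and the 5 kg mass slides up. Taking that direction as positive, Newton's second law for the whole system gives 64.699 − 39.932 = (5 + 11) a, so a = 24.767 / 16 = 1.5479 m/s².
For the 5 kg mass (up-slope positive): T − 39.932 = 5 × 1.5479, so T = 47.672 N.

47.7 N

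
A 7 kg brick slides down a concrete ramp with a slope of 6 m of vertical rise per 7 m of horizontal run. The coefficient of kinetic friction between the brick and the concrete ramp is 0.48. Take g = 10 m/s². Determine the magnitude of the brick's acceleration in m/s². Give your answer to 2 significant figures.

2.9 m/s²

Resolving the weight along the incline: the component pulling the brick down the slope is mg sin 40.60° = 7 × 10 × 0.6508 = 45.556 N, and the normal force is N = mg cos 40.60° = 7 × 10 × 0.7593 = 53.151 N.
Kinetic friction acts up the slope with magnitude f = μN = 0.48 × 53.151 = 25.512 N.
Net force along the incline is 45.556 − 25.512 = 20.044 N, so a = 20.044 / 7 = 2.8634 m/s².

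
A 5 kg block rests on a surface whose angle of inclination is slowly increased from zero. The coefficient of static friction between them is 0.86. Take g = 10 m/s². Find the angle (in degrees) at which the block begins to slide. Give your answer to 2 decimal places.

At the threshold of sliding, static friction is at its maximum μ_s N and exactly balances the weight component along the incline: mg sin θ = μ_s mg cos θ.
Hence tan θ = μ_s = 0.86, so θ = arctan(0.86) = 40.6955°.

40.70°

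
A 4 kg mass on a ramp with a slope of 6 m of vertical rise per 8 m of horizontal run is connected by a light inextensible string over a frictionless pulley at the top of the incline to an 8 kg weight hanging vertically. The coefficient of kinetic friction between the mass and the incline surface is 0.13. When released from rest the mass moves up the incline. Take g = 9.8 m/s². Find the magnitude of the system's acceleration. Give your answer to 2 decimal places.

For the mass on the incline: the weight component along the slope is m₁g sin 36.87° = 4 × 9.8 × 0.6000 = 23.520 N and the normal force is N = m₁g cos 36.87° = 31.360 N.
Kinetic friction opposes the mass's motion up the incline: f = μN = 0.13 × 31.360 = 4.077 N acting down the slope.
Newton's second law for the mass (up-slope positive): T − 23.520 − 4.077 = 4 a. For the hanging weight (downward positive): 8 × 9.8 − T = 8 a.
Adding the two equations eliminates T: 50.803 = 12 a, so a = 4.2336 m/s².

4.23 m/s²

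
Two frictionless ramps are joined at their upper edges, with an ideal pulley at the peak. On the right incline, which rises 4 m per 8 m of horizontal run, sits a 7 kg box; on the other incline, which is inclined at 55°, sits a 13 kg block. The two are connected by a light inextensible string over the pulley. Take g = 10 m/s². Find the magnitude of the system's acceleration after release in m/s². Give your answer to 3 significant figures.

Resolve each weight along its own incline: the 7 kg mass has component 7 × 10 × sin 26.57° = 31.305 N down its slope, and the 13 kg mass has 13 × 10 × sin 55° = 106.490 N down its slope.
The 13 kg side's 106.490 N exceeds the other side's 31.305 N, so that mass slides down and the 7 kg mass slides up. Taking that direction as positive, Newton's second law for the whole system gives 106.490 − 31.305 = (7 + 13) a, so a = 75.185 / 20 = 3.7593 m/s².

3.76 m/s²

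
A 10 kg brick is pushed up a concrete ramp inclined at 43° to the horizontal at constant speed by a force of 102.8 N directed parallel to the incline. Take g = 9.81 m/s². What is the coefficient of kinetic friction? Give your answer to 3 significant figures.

At constant speed ΣF = 0 along the incline. The applied 102.8 N acts up the slope; the weight component mg sin 43° = 66.904 N and kinetic friction μN both act down the slope.
So 102.8 = 66.904 + μ × 71.746, giving μ = (102.8 − 66.904) / 71.746 = 0.5003.

0.500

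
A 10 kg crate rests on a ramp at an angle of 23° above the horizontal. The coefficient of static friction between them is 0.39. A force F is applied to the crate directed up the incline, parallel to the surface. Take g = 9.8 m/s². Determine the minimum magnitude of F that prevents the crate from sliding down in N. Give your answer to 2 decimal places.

3.11 N

The normal force is N = mg cos 23° = 90.209 N. With F at its minimum the crate is on the verge of sliding down, so static friction is at its maximum μ_s N = 0.39 × 90.209 = 35.182 N and acts up the slope.
Equilibrium along the incline: F + μ_s N = mg sin 23°, so F = 38.292 − 35.182 = 3.110 N.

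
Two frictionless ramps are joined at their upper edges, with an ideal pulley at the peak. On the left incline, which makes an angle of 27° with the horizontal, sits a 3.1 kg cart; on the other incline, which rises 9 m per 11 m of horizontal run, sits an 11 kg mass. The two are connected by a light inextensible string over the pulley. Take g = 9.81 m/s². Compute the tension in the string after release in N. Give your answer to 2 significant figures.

Resolve each weight along its own incline: the 3.1 kg mass has component 3.1 × 9.81 × sin 27° = 13.806 N down its slope, and the 11 kg mass has 11 × 9.81 × sin 39.29° = 68.333 N down its slope.
The 11 kg side's 68.333 N exceeds the other side's 13.806 N, so that mass slides down and the 3.1 kg mass slides up. Taking that direction as positive, Newton's second law for the whole system gives 68.333 − 13.806 = (3.1 + 11) a, so a = 54.527 / 14.1 = 3.8672 m/s².
For the 3.1 kg mass (up-slope positive): T − 13.806 = 3.1 × 3.8672, so T = 25.794 N.

26 N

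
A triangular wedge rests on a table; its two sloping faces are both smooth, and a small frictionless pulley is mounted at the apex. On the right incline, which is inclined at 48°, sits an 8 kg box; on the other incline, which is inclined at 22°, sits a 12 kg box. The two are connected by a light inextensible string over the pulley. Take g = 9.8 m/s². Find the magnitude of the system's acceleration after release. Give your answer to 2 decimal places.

0.71 m/s²

Resolve each weight along its own incline: the 8 kg mass has component 8 × 9.8 × sin 48° = 58.263 N down its slope, and the 12 kg mass has 12 × 9.8 × sin 22° = 44.054 N down its slope.
The 8 kg side's 58.263 N exceeds the other side's 44.054 N, so that mass slides down and the 12 kg mass slides up. Taking that direction as positive, Newton's second law for the whole system gives 58.263 − 44.054 = (8 + 12) a, so a = 14.209 / 20 = 0.7105 m/s².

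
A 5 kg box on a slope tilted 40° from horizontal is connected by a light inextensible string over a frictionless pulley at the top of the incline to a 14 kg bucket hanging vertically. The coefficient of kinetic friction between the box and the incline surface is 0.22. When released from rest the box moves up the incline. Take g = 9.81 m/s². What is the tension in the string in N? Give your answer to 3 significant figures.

For the box on the incline: the weight component along the slope is m₁g sin 40° = 5 × 9.81 × 0.6428 = 31.529 N and the normal force is N = m₁g cos 40° = 37.574 N.
Kinetic friction opposes the box's motion up the incline: f = μN = 0.22 × 37.574 = 8.266 N acting down the slope.
Newton's second law for the box (up-slope positive): T − 31.529 − 8.266 = 5 a. For the hanging bucket (downward positive): 14 × 9.81 − T = 14 a.
Adding the two equations eliminates T: 97.545 = 19 a, so a = 5.1339 m/s².
Then from the hanging bucket's equation, T = 14 × (9.81 − 5.1339) = 65.465 N.

65.5 N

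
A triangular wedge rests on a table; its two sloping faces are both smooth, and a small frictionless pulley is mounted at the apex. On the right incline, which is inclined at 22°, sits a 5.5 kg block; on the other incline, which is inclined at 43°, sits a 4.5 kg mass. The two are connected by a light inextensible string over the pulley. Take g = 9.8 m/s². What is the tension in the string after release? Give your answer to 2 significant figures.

Resolve each weight along its own incline: the 5.5 kg mass has component 5.5 × 9.8 × sin 22° = 20.191 N down its slope, and the 4.5 kg mass has 4.5 × 9.8 × sin 43° = 30.076 N down its slope.
The 4.5 kg side's 30.076 N exceeds the other side's 20.191 N, so that mass slides down and the 5.5 kg mass slides up. Taking that direction as positive, Newton's second law for the whole system gives 30.076 − 20.191 = (5.5 + 4.5) a, so a = 9.885 / 10 = 0.9885 m/s².
For the 5.5 kg mass (up-slope positive): T − 20.191 = 5.5 × 0.9885, so T = 25.628 N.

26 N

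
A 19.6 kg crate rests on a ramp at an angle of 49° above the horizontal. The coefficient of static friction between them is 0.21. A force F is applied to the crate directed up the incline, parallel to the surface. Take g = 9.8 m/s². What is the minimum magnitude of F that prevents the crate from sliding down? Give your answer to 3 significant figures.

The normal force is N = mg cos 49° = 126.016 N. With F at its minimum the crate is on the verge of sliding down, so static friction is at its maximum μ_s N = 0.21 × 126.016 = 26.463 N and acts up the slope.
Equilibrium along the incline: F + μ_s N = mg sin 49°, so F = 144.965 − 26.463 = 118.502 N.

119 N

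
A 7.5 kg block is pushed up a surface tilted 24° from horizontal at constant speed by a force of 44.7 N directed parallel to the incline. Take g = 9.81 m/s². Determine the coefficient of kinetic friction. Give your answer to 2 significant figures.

At constant speed ΣF = 0 along the incline. The applied 44.7 N acts up the slope; the weight component mg sin 24° = 29.926 N and kinetic friction μN both act down the slope.
So 44.7 = 29.926 + μ × 67.214, giving μ = (44.7 − 29.926) / 67.214 = 0.2198.

0.22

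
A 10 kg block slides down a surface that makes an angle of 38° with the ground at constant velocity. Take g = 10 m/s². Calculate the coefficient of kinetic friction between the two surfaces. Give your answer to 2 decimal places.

0.78

At constant velocity the net force along the incline is zero: mg sin 38° = μ mg cos 38°.
So μ = tan 38° = 0.6157 / 0.7880 = 0.7813.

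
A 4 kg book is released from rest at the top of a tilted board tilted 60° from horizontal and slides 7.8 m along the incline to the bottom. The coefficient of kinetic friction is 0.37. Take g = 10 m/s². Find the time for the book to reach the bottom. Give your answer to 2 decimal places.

The weight component along the incline is mg sin 60° = 34.641 N and the normal force is N = mg cos 60° = 20.000 N.
Friction up the slope is f = μN = 0.37 × 20.000 = 7.400 N, so the net downslope force is 34.641 − 7.400 = 27.241 N and a = 27.241 / 4 = 6.8102 m/s².
Starting from rest, L = ½at², so t = √(2L/a) = √(2 × 7.8 / 6.8102) = 1.5135 s.

1.51 s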